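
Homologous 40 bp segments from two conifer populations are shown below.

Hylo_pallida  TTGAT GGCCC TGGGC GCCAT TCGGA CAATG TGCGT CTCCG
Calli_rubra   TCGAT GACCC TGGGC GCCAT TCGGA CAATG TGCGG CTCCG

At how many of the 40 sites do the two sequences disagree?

Differing sites — 2:T/C; 7:G/A; 35:T/G.
That gives 3 mismatches out of 40 aligned sites, so the Hamming distance is 3.

3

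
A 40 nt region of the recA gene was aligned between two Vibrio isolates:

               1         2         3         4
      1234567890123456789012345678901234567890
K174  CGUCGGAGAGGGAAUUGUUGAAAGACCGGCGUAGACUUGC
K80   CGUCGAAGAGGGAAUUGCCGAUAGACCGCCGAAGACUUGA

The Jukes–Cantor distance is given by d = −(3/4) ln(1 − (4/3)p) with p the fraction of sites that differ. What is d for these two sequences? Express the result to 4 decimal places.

Differing sites — 6:G/A; 18:U/C; 19:U/C; 22:A/U; 29:G/C; 32:U/A; 40:C/A.
p = 7/40 = 0.175000.
d = −0.75 · ln(1 − (4/3)·0.175000) = −0.75 · ln(0.766667) = −0.75 · (-0.265703) = 0.1993.

0.1993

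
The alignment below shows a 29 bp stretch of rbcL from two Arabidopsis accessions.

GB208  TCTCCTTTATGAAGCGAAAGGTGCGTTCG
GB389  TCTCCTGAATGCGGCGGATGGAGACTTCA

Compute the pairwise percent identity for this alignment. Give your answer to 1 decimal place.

65.5%

Differing sites — 7:T/G; 8:T/A; 12:A/C; 13:A/G; 17:A/G; 19:A/T; 22:T/A; 24:C/A; 25:G/C; 29:G/A.
19 of the 29 sites match, so the percent identity is 19/29 × 100 = 65.5%.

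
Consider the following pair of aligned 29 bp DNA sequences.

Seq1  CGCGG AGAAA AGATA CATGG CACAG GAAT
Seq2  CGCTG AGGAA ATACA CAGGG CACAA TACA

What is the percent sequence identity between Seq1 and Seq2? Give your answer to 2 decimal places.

The sequences differ at positions 4 (G/T), 8 (A/G), 12 (G/T), 14 (T/C), 18 (T/G), 25 (G/A), 26 (G/T), 28 (A/C), 29 (T/A).
20 of the 29 sites match, so the percent identity is 20/29 × 100 = 68.97%.

68.97%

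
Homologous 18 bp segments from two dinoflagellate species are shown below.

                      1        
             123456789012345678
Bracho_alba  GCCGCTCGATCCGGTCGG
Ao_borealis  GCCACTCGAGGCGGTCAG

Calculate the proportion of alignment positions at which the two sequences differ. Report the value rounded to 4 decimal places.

0.2222

Mismatches occur at site 4 (G/A), site 10 (T/G), site 11 (C/G), site 17 (G/A).
There are 4 differences over 18 sites, so p = 4/18 = 0.2222.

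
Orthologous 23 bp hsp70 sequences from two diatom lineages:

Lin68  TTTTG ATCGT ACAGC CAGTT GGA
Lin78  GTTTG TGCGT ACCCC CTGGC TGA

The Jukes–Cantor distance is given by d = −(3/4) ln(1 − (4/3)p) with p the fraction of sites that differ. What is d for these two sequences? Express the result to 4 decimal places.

0.5532

Mismatches occur at site 1 (T/G), site 6 (A/T), site 7 (T/G), site 13 (A/C), site 14 (G/C), site 17 (A/T), site 19 (T/G), site 20 (T/C), site 21 (G/T).
p = 9/23 = 0.391304.
d = −0.75 · ln(1 − (4/3)·0.391304) = −0.75 · ln(0.478261) = −0.75 · (-0.737599) = 0.5532.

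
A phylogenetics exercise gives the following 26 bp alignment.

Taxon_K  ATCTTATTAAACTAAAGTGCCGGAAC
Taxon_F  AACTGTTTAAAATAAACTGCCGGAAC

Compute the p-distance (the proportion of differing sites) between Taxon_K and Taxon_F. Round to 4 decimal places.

Mismatches occur at site 2 (T↔A), site 5 (T↔G), site 6 (A↔T), site 12 (C↔A), site 17 (G↔C).
There are 5 differences over 26 sites, so p = 5/26 = 0.1923.

0.1923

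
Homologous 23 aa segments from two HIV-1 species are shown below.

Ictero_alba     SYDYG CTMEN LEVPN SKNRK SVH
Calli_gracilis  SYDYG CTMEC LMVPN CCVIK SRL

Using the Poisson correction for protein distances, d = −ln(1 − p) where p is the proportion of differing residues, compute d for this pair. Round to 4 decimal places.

0.4274

Differing sites — 10:N/C; 12:E/M; 16:S/C; 17:K/C; 18:N/V; 19:R/I; 22:V/R; 23:H/L.
p = 8/23 = 0.347826.
d = −ln(1 − 0.347826) = −ln(0.652174) = 0.4274.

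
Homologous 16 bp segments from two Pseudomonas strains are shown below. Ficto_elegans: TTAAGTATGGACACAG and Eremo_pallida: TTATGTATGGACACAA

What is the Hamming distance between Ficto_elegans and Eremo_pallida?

2

Mismatches occur at site 4 (A→T), site 16 (G→A).
That gives 2 mismatches out of 16 aligned sites, so the Hamming distance is 2.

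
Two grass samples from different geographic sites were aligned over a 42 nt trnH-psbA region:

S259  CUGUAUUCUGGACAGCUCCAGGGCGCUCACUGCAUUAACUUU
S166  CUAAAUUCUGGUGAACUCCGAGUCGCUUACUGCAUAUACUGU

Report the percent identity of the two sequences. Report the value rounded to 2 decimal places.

71.43%

The sequences differ at positions 3 (G/A), 4 (U/A), 12 (A/U), 13 (C/G), 15 (G/A), 20 (A/G), 21 (G/A), 23 (G/U), 28 (C/U), 36 (U/A), 37 (A/U), 41 (U/G).
30 of the 42 sites match, so the percent identity is 30/42 × 100 = 71.43%.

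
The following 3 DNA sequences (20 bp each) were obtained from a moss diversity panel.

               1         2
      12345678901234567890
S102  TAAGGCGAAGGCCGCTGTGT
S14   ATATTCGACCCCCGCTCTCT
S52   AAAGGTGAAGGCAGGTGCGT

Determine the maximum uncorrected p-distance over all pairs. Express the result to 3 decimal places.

Pairwise Hamming distances:
  S102 vs S14: 9
  S102 vs S52: 5
  S14 vs S52: 12
The largest is 12 mismatches, between S14 and S52; p = 12/20 = 0.600.

0.600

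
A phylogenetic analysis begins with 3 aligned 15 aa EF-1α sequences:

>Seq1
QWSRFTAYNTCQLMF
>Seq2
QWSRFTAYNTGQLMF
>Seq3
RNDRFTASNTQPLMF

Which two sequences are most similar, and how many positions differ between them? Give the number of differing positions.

Pairwise Hamming distances:
  Seq1 vs Seq2: 1
  Seq1 vs Seq3: 6
  Seq2 vs Seq3: 6
The smallest is 1, between Seq1 and Seq2.

1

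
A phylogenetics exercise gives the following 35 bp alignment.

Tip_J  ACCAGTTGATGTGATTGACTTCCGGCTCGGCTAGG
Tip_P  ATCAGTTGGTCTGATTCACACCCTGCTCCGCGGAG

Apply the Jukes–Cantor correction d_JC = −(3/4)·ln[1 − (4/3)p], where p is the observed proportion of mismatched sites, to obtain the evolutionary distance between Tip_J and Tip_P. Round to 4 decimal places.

0.4073

Mismatches occur at site 2 (C↔T), site 9 (A↔G), site 11 (G↔C), site 17 (G↔C), site 20 (T↔A), site 21 (T↔C), site 24 (G↔T), site 29 (G↔C), site 32 (T↔G), site 33 (A↔G), site 34 (G↔A).
p = 11/35 = 0.314286.
d = −0.75 · ln(1 − (4/3)·0.314286) = −0.75 · ln(0.580952) = −0.75 · (-0.543087) = 0.4073.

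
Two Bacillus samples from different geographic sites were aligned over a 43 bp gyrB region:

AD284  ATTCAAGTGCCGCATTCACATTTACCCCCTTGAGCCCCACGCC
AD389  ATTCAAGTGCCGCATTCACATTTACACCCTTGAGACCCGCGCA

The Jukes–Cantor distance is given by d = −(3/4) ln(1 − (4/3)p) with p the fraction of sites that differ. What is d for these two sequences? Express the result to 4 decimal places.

0.0993

The sequences differ at positions 26 (C/A), 35 (C/A), 39 (A/G), 43 (C/A).
p = 4/43 = 0.093023.
d = −0.75 · ln(1 − (4/3)·0.093023) = −0.75 · ln(0.875969) = −0.75 · (-0.132425) = 0.0993.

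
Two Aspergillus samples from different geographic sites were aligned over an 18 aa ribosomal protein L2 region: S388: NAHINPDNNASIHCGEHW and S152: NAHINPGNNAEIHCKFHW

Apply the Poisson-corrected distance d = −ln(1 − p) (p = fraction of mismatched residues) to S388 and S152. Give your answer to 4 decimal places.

0.2513

Mismatches occur at site 7 (D→G), site 11 (S→E), site 15 (G→K), site 16 (E→F).
p = 4/18 = 0.222222.
d = −ln(1 − 0.222222) = −ln(0.777778) = 0.2513.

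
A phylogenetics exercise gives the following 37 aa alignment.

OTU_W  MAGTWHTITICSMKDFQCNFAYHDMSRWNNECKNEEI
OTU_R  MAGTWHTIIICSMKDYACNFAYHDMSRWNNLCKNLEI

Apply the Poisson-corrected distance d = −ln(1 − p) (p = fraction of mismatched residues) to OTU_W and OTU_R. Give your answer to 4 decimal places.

0.1452

Mismatches occur at site 9 (T↔I), site 16 (F↔Y), site 17 (Q↔A), site 31 (E↔L), site 35 (E↔L).
p = 5/37 = 0.135135.
d = −ln(1 − 0.135135) = −ln(0.864865) = 0.1452.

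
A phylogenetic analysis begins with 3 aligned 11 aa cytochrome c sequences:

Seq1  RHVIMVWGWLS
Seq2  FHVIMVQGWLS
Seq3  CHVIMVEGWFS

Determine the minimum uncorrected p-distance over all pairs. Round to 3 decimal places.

0.182

Pairwise Hamming distances:
  Seq1 vs Seq2: 2
  Seq1 vs Seq3: 3
  Seq2 vs Seq3: 3
The smallest is 2 mismatches, between Seq1 and Seq2; p = 2/11 = 0.182.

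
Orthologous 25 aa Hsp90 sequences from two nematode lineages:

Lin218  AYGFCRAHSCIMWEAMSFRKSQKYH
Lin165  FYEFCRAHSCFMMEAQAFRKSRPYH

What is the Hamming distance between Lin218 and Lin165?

8

Mismatches occur at site 1 (A/F), site 3 (G/E), site 11 (I/F), site 13 (W/M), site 16 (M/Q), site 17 (S/A), site 22 (Q/R), site 23 (K/P).
That gives 8 mismatches out of 25 aligned sites, so the Hamming distance is 8.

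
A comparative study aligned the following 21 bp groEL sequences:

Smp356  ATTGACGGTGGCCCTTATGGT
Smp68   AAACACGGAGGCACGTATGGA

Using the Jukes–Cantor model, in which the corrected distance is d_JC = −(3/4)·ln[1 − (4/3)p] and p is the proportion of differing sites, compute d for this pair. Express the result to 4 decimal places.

Mismatches occur at site 2 (T/A), site 3 (T/A), site 4 (G/C), site 9 (T/A), site 13 (C/A), site 15 (T/G), site 21 (T/A).
p = 7/21 = 0.333333.
d = −0.75 · ln(1 − (4/3)·0.333333) = −0.75 · ln(0.555556) = −0.75 · (-0.587786) = 0.4408.

0.4408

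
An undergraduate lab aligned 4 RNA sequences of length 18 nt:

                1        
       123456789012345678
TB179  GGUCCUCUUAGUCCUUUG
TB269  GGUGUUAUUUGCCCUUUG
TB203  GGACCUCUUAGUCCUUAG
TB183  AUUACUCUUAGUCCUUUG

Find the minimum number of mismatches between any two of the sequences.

2

Pairwise Hamming distances:
  TB179 vs TB269: 5
  TB179 vs TB203: 2
  TB179 vs TB183: 3
  TB269 vs TB203: 7
  TB269 vs TB183: 7
  TB203 vs TB183: 5
The smallest is 2, between TB179 and TB203.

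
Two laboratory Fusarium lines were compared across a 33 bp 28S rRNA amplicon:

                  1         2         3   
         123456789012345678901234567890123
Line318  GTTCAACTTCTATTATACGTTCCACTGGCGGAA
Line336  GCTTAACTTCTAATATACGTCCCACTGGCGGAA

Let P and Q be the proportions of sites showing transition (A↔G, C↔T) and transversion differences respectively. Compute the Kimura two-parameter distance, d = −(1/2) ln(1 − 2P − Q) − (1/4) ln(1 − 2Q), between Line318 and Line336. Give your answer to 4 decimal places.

0.1348

The sequences differ at positions 2 (T/C, transition), 4 (C/T, transition), 13 (T/A, transversion), 21 (T/C, transition).
Of the 4 differences, 3 transitions and 1 transversion over 33 sites: P = 3/33 = 0.090909, Q = 1/33 = 0.030303.
d = −0.5·ln(0.787879) − 0.25·ln(0.939394) = −0.5·(-0.238411) − 0.25·(-0.062520) = 0.1348.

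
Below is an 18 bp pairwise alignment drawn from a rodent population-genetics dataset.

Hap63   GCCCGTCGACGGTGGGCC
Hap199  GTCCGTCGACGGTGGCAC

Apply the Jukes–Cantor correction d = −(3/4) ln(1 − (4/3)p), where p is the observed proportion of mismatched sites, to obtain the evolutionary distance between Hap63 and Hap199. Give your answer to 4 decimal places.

The sequences differ at positions 2 (C/T), 16 (G/C), 17 (C/A).
p = 3/18 = 0.166667.
d = −0.75 · ln(1 − (4/3)·0.166667) = −0.75 · ln(0.777777) = −0.75 · (-0.251315) = 0.1885.

0.1885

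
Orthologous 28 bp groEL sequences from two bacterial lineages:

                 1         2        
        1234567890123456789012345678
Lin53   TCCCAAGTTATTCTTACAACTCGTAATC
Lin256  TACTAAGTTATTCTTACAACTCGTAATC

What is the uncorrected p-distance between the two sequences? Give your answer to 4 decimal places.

0.0714

Mismatches occur at site 2 (C→A), site 4 (C→T).
There are 2 differences over 28 sites, so p = 2/28 = 0.0714.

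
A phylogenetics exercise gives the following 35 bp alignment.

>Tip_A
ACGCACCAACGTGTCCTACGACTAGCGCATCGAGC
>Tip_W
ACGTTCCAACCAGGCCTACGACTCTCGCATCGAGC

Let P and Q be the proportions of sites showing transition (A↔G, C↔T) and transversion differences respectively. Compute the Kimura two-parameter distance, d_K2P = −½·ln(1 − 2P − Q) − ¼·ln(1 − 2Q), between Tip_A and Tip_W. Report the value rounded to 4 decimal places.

0.2347

Differing sites — 4:C/T (Ti); 5:A/T (Tv); 11:G/C (Tv); 12:T/A (Tv); 14:T/G (Tv); 24:A/C (Tv); 25:G/T (Tv).
Of the 7 differences, 1 transition and 6 transversions over 35 sites: P = 1/35 = 0.028571, Q = 6/35 = 0.171429.
d = −0.5·ln(0.771429) − 0.25·ln(0.657142) = −0.5·(-0.259511) − 0.25·(-0.419855) = 0.2347.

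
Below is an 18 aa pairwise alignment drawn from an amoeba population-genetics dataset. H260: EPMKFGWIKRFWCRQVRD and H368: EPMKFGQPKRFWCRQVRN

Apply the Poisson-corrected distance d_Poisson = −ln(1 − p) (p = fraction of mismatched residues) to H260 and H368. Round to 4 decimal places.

0.1823

The sequences differ at positions 7 (W/Q), 8 (I/P), 18 (D/N).
p = 3/18 = 0.166667.
d = −ln(1 − 0.166667) = −ln(0.833333) = 0.1823.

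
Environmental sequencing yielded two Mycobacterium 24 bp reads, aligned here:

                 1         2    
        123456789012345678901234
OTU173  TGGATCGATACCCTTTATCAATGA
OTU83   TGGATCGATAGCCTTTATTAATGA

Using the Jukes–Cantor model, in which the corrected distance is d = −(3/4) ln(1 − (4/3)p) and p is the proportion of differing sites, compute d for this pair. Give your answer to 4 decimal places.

0.0883

The sequences differ at positions 11 (C/G), 19 (C/T).
p = 2/24 = 0.083333.
d = −0.75 · ln(1 − (4/3)·0.083333) = −0.75 · ln(0.888889) = −0.75 · (-0.117783) = 0.0883.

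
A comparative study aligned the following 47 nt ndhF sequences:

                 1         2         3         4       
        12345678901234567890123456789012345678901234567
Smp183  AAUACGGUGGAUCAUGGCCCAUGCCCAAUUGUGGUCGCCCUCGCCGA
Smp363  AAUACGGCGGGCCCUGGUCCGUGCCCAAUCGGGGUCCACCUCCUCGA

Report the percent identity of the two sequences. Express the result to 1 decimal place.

74.5%

Mismatches occur at site 8 (U/C), site 11 (A/G), site 12 (U/C), site 14 (A/C), site 18 (C/U), site 21 (A/G), site 30 (U/C), site 32 (U/G), site 37 (G/C), site 38 (C/A), site 43 (G/C), site 44 (C/U).
35 of the 47 sites match, so the percent identity is 35/47 × 100 = 74.5%.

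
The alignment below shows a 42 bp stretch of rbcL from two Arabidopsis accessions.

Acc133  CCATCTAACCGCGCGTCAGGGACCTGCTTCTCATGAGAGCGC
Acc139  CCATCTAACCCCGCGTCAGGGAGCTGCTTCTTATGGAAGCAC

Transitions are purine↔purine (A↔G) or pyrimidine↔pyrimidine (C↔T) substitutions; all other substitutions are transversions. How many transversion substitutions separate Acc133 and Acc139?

2

Mismatches occur at site 11 (G→C, transversion), site 23 (C→G, transversion), site 32 (C→T, transition), site 36 (A→G, transition), site 37 (G→A, transition), site 41 (G→A, transition).
Of the 6 differences, 4 transitions and 2 transversions, so the answer is 2.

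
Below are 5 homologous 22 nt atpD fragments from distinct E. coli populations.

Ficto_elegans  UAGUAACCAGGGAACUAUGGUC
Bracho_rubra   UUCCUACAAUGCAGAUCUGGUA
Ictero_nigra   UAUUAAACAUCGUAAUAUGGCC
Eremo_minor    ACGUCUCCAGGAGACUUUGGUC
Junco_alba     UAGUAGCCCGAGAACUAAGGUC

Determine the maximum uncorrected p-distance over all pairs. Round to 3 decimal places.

Pairwise Hamming distances:
  Ficto_elegans vs Bracho_rubra: 11
  Ficto_elegans vs Ictero_nigra: 7
  Ficto_elegans vs Eremo_minor: 7
  Ficto_elegans vs Junco_alba: 4
  Bracho_rubra vs Ictero_nigra: 13
  Bracho_rubra vs Eremo_minor: 14
  Bracho_rubra vs Junco_alba: 15
  Ictero_nigra vs Eremo_minor: 13
  Ictero_nigra vs Junco_alba: 10
  Eremo_minor vs Junco_alba: 10
The largest is 15 mismatches, between Bracho_rubra and Junco_alba; p = 15/22 = 0.682.

0.682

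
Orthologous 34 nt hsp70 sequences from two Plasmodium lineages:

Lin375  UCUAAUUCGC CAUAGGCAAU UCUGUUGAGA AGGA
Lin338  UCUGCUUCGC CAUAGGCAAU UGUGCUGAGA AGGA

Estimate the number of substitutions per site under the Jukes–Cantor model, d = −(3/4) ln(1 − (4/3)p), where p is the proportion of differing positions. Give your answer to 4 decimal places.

Mismatches occur at site 4 (A→G), site 5 (A→C), site 22 (C→G), site 25 (U→C).
p = 4/34 = 0.117647.
d = −0.75 · ln(1 − (4/3)·0.117647) = −0.75 · ln(0.843137) = −0.75 · (-0.170626) = 0.1280.

0.1280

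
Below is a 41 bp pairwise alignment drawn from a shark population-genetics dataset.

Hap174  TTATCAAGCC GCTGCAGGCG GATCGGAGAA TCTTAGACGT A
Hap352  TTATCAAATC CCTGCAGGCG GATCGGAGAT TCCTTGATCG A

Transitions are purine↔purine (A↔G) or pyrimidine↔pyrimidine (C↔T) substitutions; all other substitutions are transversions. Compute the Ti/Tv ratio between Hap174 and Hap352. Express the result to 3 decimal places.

Mismatches occur at site 8 (G↔A, transition), site 9 (C↔T, transition), site 11 (G↔C, transversion), site 30 (A↔T, transversion), site 33 (T↔C, transition), site 35 (A↔T, transversion), site 38 (C↔T, transition), site 39 (G↔C, transversion), site 40 (T↔G, transversion).
Of the 9 differences, 4 transitions and 5 transversions, so Ti/Tv = 4/5 = 0.800.

0.800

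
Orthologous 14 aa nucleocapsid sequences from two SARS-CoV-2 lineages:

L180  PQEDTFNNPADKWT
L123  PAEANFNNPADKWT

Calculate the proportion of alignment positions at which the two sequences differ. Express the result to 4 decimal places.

0.2143

The sequences differ at positions 2 (Q/A), 4 (D/A), 5 (T/N).
There are 3 differences over 14 sites, so p = 3/14 = 0.2143.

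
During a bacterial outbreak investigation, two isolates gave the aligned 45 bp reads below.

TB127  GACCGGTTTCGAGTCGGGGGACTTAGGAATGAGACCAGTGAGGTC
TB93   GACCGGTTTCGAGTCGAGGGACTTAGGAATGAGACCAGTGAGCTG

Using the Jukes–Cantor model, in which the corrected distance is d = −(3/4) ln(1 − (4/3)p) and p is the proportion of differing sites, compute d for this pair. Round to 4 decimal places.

The sequences differ at positions 17 (G/A), 43 (G/C), 45 (C/G).
p = 3/45 = 0.066667.
d = −0.75 · ln(1 − (4/3)·0.066667) = −0.75 · ln(0.911111) = −0.75 · (-0.093091) = 0.0698.

0.0698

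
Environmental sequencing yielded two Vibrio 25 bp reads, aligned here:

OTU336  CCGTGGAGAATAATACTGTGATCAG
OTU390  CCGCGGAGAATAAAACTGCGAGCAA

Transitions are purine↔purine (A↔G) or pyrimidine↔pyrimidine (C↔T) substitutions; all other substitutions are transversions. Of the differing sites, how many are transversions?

Mismatches occur at site 4 (T↔C, transition), site 14 (T↔A, transversion), site 19 (T↔C, transition), site 22 (T↔G, transversion), site 25 (G↔A, transition).
Of the 5 differences, 3 transitions and 2 transversions, so the answer is 2.

2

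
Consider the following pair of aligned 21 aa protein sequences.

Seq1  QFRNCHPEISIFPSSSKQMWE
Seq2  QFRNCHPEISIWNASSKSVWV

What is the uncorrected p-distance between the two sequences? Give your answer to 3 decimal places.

0.286

Mismatches occur at site 12 (F↔W), site 13 (P↔N), site 14 (S↔A), site 18 (Q↔S), site 19 (M↔V), site 21 (E↔V).
There are 6 differences over 21 sites, so p = 6/21 = 0.286.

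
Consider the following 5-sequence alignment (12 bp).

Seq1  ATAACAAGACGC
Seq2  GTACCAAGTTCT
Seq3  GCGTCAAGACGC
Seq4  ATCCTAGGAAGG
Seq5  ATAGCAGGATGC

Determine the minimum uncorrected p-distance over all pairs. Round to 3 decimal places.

Pairwise Hamming distances:
  Seq1 vs Seq2: 6
  Seq1 vs Seq3: 4
  Seq1 vs Seq4: 6
  Seq1 vs Seq5: 3
  Seq2 vs Seq3: 7
  Seq2 vs Seq4: 8
  Seq2 vs Seq5: 6
  Seq3 vs Seq4: 8
  Seq3 vs Seq5: 6
  Seq4 vs Seq5: 5
The smallest is 3 mismatches, between Seq1 and Seq5; p = 3/12 = 0.250.

0.250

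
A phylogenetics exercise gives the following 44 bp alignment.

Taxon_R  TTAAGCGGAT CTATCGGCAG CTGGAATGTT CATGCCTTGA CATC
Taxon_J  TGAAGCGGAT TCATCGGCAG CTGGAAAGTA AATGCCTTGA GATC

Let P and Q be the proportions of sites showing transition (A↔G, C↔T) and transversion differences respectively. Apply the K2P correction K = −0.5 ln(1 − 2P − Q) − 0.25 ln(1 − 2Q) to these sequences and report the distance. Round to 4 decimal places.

Mismatches occur at site 2 (T/G, transversion), site 11 (C/T, transition), site 12 (T/C, transition), site 27 (T/A, transversion), site 30 (T/A, transversion), site 31 (C/A, transversion), site 41 (C/G, transversion).
Of the 7 differences, 2 transitions and 5 transversions over 44 sites: P = 2/44 = 0.045455, Q = 5/44 = 0.113636.
d = −0.5·ln(0.795454) − 0.25·ln(0.772728) = −0.5·(-0.228842) − 0.25·(-0.257828) = 0.1789.

0.1789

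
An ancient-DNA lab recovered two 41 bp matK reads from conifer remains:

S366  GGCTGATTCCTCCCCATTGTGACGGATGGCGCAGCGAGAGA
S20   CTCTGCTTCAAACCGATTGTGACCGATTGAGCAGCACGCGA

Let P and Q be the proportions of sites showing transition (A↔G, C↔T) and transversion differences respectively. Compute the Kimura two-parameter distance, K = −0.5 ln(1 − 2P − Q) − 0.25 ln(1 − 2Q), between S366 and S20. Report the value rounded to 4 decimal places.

0.4290

The sequences differ at positions 1 (G/C, transversion), 2 (G/T, transversion), 6 (A/C, transversion), 10 (C/A, transversion), 11 (T/A, transversion), 12 (C/A, transversion), 15 (C/G, transversion), 24 (G/C, transversion), 28 (G/T, transversion), 30 (C/A, transversion), 36 (G/A, transition), 37 (A/C, transversion), 39 (A/C, transversion).
Of the 13 differences, 1 transition and 12 transversions over 41 sites: P = 1/41 = 0.024390, Q = 12/41 = 0.292683.
d = −0.5·ln(0.658537) − 0.25·ln(0.414634) = −0.5·(-0.417735) − 0.25·(-0.880359) = 0.4290.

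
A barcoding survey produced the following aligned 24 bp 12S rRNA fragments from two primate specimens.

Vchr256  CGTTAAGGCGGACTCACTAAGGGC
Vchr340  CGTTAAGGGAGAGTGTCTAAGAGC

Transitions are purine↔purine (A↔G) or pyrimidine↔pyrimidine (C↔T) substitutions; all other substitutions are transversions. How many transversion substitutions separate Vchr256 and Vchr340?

Mismatches occur at site 9 (C→G, transversion), site 10 (G→A, transition), site 13 (C→G, transversion), site 15 (C→G, transversion), site 16 (A→T, transversion), site 22 (G→A, transition).
Of the 6 differences, 2 transitions and 4 transversions, so the answer is 4.

4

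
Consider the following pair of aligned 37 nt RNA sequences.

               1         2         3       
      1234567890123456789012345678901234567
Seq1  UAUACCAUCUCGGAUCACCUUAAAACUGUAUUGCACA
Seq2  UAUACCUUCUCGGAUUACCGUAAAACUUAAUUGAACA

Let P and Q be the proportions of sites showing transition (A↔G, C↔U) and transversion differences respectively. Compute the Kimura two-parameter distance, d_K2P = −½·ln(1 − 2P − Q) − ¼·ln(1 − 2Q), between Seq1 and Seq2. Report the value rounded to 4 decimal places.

Mismatches occur at site 7 (A/U, transversion), site 16 (C/U, transition), site 20 (U/G, transversion), site 28 (G/U, transversion), site 29 (U/A, transversion), site 34 (C/A, transversion).
Of the 6 differences, 1 transition and 5 transversions over 37 sites: P = 1/37 = 0.027027, Q = 5/37 = 0.135135.
d = −0.5·ln(0.810811) − 0.25·ln(0.729730) = −0.5·(-0.209720) − 0.25·(-0.315081) = 0.1836.

0.1836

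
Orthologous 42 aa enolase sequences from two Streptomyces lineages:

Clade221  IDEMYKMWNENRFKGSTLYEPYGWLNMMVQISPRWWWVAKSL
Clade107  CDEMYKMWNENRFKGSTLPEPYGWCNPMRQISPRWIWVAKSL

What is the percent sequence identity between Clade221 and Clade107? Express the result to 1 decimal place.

85.7%

Differing sites — 1:I/C; 19:Y/P; 25:L/C; 27:M/P; 29:V/R; 36:W/I.
36 of the 42 sites match, so the percent identity is 36/42 × 100 = 85.7%.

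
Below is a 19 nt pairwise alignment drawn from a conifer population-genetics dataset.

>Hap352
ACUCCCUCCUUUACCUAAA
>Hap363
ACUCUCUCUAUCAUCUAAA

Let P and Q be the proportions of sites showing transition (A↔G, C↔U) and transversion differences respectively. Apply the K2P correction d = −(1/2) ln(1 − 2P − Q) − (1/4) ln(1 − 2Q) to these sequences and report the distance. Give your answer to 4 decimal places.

Mismatches occur at site 5 (C→U, transition), site 9 (C→U, transition), site 10 (U→A, transversion), site 12 (U→C, transition), site 14 (C→U, transition).
Of the 5 differences, 4 transitions and 1 transversion over 19 sites: P = 4/19 = 0.210526, Q = 1/19 = 0.052632.
d = −0.5·ln(0.526316) − 0.25·ln(0.894736) = −0.5·(-0.641853) − 0.25·(-0.111227) = 0.3487.

0.3487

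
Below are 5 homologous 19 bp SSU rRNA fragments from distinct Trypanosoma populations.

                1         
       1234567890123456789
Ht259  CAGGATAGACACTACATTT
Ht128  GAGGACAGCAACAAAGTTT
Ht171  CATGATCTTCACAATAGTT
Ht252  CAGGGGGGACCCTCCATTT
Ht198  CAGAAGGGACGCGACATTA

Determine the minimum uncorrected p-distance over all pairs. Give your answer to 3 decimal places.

0.263

Pairwise Hamming distances:
  Ht259 vs Ht128: 7
  Ht259 vs Ht171: 7
  Ht259 vs Ht252: 5
  Ht259 vs Ht198: 6
  Ht128 vs Ht171: 10
  Ht128 vs Ht252: 11
  Ht128 vs Ht198: 11
  Ht171 vs Ht252: 11
  Ht171 vs Ht198: 11
  Ht252 vs Ht198: 6
The smallest is 5 mismatches, between Ht259 and Ht252; p = 5/19 = 0.263.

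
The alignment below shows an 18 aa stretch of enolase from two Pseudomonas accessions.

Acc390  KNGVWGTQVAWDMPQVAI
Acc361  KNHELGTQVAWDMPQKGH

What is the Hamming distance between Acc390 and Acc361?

Differing sites — 3:G/H; 4:V/E; 5:W/L; 16:V/K; 17:A/G; 18:I/H.
That gives 6 mismatches out of 18 aligned sites, so the Hamming distance is 6.

6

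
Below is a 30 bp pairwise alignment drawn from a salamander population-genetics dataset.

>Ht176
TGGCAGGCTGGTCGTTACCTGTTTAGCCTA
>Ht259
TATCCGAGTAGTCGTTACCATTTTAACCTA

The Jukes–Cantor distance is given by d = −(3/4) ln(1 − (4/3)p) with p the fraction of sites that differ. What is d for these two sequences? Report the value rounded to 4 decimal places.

Mismatches occur at site 2 (G↔A), site 3 (G↔T), site 5 (A↔C), site 7 (G↔A), site 8 (C↔G), site 10 (G↔A), site 20 (T↔A), site 21 (G↔T), site 26 (G↔A).
p = 9/30 = 0.300000.
d = −0.75 · ln(1 − (4/3)·0.300000) = −0.75 · ln(0.600000) = −0.75 · (-0.510826) = 0.3831.

0.3831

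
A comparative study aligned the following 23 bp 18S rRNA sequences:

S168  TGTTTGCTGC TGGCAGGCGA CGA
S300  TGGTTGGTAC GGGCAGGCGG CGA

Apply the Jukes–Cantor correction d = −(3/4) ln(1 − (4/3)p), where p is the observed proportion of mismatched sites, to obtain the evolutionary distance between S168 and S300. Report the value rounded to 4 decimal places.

Mismatches occur at site 3 (T/G), site 7 (C/G), site 9 (G/A), site 11 (T/G), site 20 (A/G).
p = 5/23 = 0.217391.
d = −0.75 · ln(1 − (4/3)·0.217391) = −0.75 · ln(0.710145) = −0.75 · (-0.342286) = 0.2567.

0.2567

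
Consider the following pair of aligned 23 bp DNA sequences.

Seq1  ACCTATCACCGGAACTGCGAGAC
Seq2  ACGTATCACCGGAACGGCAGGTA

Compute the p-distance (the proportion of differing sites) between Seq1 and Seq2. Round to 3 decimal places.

0.261

Differing sites — 3:C/G; 16:T/G; 19:G/A; 20:A/G; 22:A/T; 23:C/A.
There are 6 differences over 23 sites, so p = 6/23 = 0.261.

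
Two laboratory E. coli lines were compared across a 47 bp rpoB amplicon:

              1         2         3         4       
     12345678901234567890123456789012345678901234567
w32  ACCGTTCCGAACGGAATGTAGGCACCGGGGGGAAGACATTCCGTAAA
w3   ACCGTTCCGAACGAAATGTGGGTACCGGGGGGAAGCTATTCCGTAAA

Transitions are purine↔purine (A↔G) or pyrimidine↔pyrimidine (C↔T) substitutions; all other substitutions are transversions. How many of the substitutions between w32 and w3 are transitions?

4

The sequences differ at positions 14 (G/A, transition), 20 (A/G, transition), 23 (C/T, transition), 36 (A/C, transversion), 37 (C/T, transition).
Of the 5 differences, 4 transitions and 1 transversion, so the answer is 4.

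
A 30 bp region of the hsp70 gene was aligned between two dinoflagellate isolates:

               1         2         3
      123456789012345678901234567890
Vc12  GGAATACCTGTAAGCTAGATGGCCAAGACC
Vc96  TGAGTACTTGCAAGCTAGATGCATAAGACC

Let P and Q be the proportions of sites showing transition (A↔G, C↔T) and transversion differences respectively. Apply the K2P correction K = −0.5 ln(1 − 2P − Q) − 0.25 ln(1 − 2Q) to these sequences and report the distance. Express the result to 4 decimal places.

0.2842

Differing sites — 1:G/T (Tv); 4:A/G (Ti); 8:C/T (Ti); 11:T/C (Ti); 22:G/C (Tv); 23:C/A (Tv); 24:C/T (Ti).
Of the 7 differences, 4 transitions and 3 transversions over 30 sites: P = 4/30 = 0.133333, Q = 3/30 = 0.100000.
d = −0.5·ln(0.633334) − 0.25·ln(0.800000) = −0.5·(-0.456757) − 0.25·(-0.223144) = 0.2842.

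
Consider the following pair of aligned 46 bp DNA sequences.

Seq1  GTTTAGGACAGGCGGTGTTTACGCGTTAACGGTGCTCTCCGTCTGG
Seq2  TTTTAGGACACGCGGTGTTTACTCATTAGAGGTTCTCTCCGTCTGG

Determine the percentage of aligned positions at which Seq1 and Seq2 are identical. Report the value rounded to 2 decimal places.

84.78%

Mismatches occur at site 1 (G→T), site 11 (G→C), site 23 (G→T), site 25 (G→A), site 29 (A→G), site 30 (C→A), site 34 (G→T).
39 of the 46 sites match, so the percent identity is 39/46 × 100 = 84.78%.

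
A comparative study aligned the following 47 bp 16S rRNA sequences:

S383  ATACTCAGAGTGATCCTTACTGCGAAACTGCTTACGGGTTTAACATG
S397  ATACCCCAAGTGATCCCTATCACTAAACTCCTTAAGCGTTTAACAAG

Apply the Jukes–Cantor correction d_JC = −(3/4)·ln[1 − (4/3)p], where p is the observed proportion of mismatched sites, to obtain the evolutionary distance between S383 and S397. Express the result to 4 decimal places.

The sequences differ at positions 5 (T/C), 7 (A/C), 8 (G/A), 17 (T/C), 20 (C/T), 21 (T/C), 22 (G/A), 24 (G/T), 30 (G/C), 35 (C/A), 37 (G/C), 46 (T/A).
p = 12/47 = 0.255319.
d = −0.75 · ln(1 − (4/3)·0.255319) = −0.75 · ln(0.659575) = −0.75 · (-0.416160) = 0.3121.

0.3121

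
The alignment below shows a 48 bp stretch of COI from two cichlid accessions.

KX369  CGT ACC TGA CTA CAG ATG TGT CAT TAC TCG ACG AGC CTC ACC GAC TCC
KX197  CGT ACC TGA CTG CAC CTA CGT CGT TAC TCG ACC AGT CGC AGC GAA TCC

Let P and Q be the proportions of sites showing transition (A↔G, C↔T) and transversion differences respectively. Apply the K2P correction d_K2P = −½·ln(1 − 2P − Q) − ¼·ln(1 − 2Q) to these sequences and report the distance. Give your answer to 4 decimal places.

0.2747

Differing sites — 12:A/G (Ti); 15:G/C (Tv); 16:A/C (Tv); 18:G/A (Ti); 19:T/C (Ti); 23:A/G (Ti); 33:G/C (Tv); 36:C/T (Ti); 38:T/G (Tv); 41:C/G (Tv); 45:C/A (Tv).
Of the 11 differences, 5 transitions and 6 transversions over 48 sites: P = 5/48 = 0.104167, Q = 6/48 = 0.125000.
d = −0.5·ln(0.666666) − 0.25·ln(0.750000) = −0.5·(-0.405466) − 0.25·(-0.287682) = 0.2747.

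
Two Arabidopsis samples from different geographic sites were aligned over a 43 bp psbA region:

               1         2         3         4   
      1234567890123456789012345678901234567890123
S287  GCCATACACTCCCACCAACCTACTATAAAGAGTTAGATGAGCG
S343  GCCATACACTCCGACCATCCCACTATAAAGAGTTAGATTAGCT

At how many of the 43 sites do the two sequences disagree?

The sequences differ at positions 13 (C/G), 18 (A/T), 21 (T/C), 39 (G/T), 43 (G/T).
That gives 5 mismatches out of 43 aligned sites, so the Hamming distance is 5.

5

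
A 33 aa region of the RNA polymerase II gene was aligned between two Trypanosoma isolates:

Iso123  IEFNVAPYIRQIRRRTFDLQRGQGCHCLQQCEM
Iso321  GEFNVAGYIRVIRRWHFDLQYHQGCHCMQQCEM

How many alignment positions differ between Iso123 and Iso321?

Mismatches occur at site 1 (I→G), site 7 (P→G), site 11 (Q→V), site 15 (R→W), site 16 (T→H), site 21 (R→Y), site 22 (G→H), site 28 (L→M).
That gives 8 mismatches out of 33 aligned sites, so the Hamming distance is 8.

8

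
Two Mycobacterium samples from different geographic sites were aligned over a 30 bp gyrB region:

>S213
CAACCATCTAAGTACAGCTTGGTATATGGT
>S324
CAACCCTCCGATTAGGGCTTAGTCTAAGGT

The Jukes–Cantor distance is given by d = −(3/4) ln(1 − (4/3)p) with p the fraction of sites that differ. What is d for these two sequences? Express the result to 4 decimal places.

0.3831

The sequences differ at positions 6 (A/C), 9 (T/C), 10 (A/G), 12 (G/T), 15 (C/G), 16 (A/G), 21 (G/A), 24 (A/C), 27 (T/A).
p = 9/30 = 0.300000.
d = −0.75 · ln(1 − (4/3)·0.300000) = −0.75 · ln(0.600000) = −0.75 · (-0.510826) = 0.3831.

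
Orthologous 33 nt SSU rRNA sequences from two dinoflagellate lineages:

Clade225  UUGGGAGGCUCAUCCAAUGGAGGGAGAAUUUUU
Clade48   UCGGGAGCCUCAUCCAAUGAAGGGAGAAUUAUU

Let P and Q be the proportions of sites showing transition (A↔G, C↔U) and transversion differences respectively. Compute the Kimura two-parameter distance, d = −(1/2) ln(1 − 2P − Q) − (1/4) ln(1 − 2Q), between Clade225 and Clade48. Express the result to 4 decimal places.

0.1326

The sequences differ at positions 2 (U/C, transition), 8 (G/C, transversion), 20 (G/A, transition), 31 (U/A, transversion).
Of the 4 differences, 2 transitions and 2 transversions over 33 sites: P = 2/33 = 0.060606, Q = 2/33 = 0.060606.
d = −0.5·ln(0.818182) − 0.25·ln(0.878788) = −0.5·(-0.200670) − 0.25·(-0.129212) = 0.1326.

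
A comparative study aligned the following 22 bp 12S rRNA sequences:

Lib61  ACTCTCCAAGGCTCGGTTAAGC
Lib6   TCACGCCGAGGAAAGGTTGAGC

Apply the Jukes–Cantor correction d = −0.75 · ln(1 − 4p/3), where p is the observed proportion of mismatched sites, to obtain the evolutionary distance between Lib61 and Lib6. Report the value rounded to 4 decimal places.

Differing sites — 1:A/T; 3:T/A; 5:T/G; 8:A/G; 12:C/A; 13:T/A; 14:C/A; 19:A/G.
p = 8/22 = 0.363636.
d = −0.75 · ln(1 − (4/3)·0.363636) = −0.75 · ln(0.515152) = −0.75 · (-0.663293) = 0.4975.

0.4975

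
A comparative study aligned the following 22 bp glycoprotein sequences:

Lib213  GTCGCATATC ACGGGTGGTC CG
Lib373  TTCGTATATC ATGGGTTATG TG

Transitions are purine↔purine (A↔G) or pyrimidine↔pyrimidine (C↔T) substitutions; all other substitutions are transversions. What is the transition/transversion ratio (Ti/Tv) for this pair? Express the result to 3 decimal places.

1.333

Differing sites — 1:G/T (Tv); 5:C/T (Ti); 12:C/T (Ti); 17:G/T (Tv); 18:G/A (Ti); 20:C/G (Tv); 21:C/T (Ti).
Of the 7 differences, 4 transitions and 3 transversions, so Ti/Tv = 4/3 = 1.333.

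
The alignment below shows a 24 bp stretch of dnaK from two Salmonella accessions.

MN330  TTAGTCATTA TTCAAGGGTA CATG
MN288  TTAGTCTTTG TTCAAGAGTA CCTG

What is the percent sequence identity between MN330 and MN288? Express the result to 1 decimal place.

83.3%

Mismatches occur at site 7 (A↔T), site 10 (A↔G), site 17 (G↔A), site 22 (A↔C).
20 of the 24 sites match, so the percent identity is 20/24 × 100 = 83.3%.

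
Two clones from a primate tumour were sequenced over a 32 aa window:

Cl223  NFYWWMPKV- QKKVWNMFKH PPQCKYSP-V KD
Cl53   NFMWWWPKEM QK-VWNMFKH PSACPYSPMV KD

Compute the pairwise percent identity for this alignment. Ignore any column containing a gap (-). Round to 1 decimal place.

79.3%

Excluding the 3 gap columns leaves 29 comparable sites.
Differing sites — 3:Y/M; 6:M/W; 9:V/E; 22:P/S; 23:Q/A; 25:K/P.
23 of the 29 comparable sites match, so the percent identity is 23/29 × 100 = 79.3%.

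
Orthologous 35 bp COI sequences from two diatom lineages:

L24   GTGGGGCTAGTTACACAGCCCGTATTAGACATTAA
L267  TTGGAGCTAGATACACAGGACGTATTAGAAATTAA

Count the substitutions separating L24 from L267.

6

Differing sites — 1:G/T; 5:G/A; 11:T/A; 19:C/G; 20:C/A; 30:C/A.
That gives 6 mismatches out of 35 aligned sites, so the Hamming distance is 6.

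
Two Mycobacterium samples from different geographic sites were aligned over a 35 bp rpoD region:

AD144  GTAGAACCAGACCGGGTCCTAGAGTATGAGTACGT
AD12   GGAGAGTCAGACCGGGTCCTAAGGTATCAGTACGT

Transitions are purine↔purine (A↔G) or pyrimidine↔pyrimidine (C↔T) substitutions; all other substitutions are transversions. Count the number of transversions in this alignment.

2

Mismatches occur at site 2 (T→G, transversion), site 6 (A→G, transition), site 7 (C→T, transition), site 22 (G→A, transition), site 23 (A→G, transition), site 28 (G→C, transversion).
Of the 6 differences, 4 transitions and 2 transversions, so the answer is 2.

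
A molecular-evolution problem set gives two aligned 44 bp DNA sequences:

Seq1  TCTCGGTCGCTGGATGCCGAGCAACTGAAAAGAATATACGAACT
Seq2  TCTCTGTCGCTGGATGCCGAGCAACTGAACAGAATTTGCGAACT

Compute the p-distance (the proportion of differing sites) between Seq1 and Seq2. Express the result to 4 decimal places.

0.0909

Mismatches occur at site 5 (G→T), site 30 (A→C), site 36 (A→T), site 38 (A→G).
There are 4 differences over 44 sites, so p = 4/44 = 0.0909.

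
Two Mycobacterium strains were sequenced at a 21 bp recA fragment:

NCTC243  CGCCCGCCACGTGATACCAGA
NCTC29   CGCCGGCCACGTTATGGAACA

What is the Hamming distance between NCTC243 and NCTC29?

6

Mismatches occur at site 5 (C→G), site 13 (G→T), site 16 (A→G), site 17 (C→G), site 18 (C→A), site 20 (G→C).
That gives 6 mismatches out of 21 aligned sites, so the Hamming distance is 6.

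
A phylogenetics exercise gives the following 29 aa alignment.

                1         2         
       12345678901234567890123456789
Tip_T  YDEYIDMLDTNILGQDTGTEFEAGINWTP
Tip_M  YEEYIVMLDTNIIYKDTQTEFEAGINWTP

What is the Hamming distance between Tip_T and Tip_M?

Differing sites — 2:D/E; 6:D/V; 13:L/I; 14:G/Y; 15:Q/K; 18:G/Q.
That gives 6 mismatches out of 29 aligned sites, so the Hamming distance is 6.

6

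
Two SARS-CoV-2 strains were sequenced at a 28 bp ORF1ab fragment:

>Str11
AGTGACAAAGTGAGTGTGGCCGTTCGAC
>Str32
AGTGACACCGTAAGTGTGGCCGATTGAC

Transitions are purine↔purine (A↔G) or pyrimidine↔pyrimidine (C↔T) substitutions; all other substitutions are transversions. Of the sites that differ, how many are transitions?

Mismatches occur at site 8 (A→C, transversion), site 9 (A→C, transversion), site 12 (G→A, transition), site 23 (T→A, transversion), site 25 (C→T, transition).
Of the 5 differences, 2 transitions and 3 transversions, so the answer is 2.

2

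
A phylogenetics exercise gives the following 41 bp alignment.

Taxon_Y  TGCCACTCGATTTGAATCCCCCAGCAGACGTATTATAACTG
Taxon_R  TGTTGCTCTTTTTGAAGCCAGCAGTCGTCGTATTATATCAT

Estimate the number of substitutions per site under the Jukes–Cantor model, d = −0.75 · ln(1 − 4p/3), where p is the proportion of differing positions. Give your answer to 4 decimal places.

Differing sites — 3:C/T; 4:C/T; 5:A/G; 9:G/T; 10:A/T; 17:T/G; 20:C/A; 21:C/G; 25:C/T; 26:A/C; 28:A/T; 38:A/T; 40:T/A; 41:G/T.
p = 14/41 = 0.341463.
d = −0.75 · ln(1 − (4/3)·0.341463) = −0.75 · ln(0.544716) = −0.75 · (-0.607491) = 0.4556.

0.4556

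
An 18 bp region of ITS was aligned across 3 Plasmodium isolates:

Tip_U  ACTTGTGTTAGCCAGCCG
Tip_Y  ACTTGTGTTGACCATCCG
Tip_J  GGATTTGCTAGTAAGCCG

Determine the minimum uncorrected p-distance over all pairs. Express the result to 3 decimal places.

0.167

Pairwise Hamming distances:
  Tip_U vs Tip_Y: 3
  Tip_U vs Tip_J: 7
  Tip_Y vs Tip_J: 10
The smallest is 3 mismatches, between Tip_U and Tip_Y; p = 3/18 = 0.167.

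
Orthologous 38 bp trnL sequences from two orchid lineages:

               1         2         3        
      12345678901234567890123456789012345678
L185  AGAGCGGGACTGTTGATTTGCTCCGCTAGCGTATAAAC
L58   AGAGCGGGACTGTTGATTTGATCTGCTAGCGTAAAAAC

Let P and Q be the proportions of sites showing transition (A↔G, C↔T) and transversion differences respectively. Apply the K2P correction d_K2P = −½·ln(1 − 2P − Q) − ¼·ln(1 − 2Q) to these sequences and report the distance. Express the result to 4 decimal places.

0.0834

Mismatches occur at site 21 (C↔A, transversion), site 24 (C↔T, transition), site 34 (T↔A, transversion).
Of the 3 differences, 1 transition and 2 transversions over 38 sites: P = 1/38 = 0.026316, Q = 2/38 = 0.052632.
d = −0.5·ln(0.894736) − 0.25·ln(0.894736) = −0.5·(-0.111227) − 0.25·(-0.111227) = 0.0834.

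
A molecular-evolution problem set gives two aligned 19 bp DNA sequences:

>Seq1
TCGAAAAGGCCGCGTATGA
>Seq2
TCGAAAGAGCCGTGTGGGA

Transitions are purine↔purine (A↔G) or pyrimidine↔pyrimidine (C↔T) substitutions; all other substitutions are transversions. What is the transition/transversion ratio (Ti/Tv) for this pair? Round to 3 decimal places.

Differing sites — 7:A/G (Ti); 8:G/A (Ti); 13:C/T (Ti); 16:A/G (Ti); 17:T/G (Tv).
Of the 5 differences, 4 transitions and 1 transversion, so Ti/Tv = 4/1 = 4.000.

4.000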